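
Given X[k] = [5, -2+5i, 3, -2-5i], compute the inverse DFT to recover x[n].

x[n] = (1/4) Σ(k=0 to 3) X[k] · e^(2πikn/4)

Computing each x[n]:
x[0] = 1
x[1] = -2
x[2] = 3
x[3] = 3

x = [1, -2, 3, 3]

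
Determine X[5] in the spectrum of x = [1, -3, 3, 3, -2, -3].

X[5] = Σ(n=0 to 5) x[n] · ω_6^(5n) where ω_6 = e^(-2πi/6)
= (1)·ω_6^0 + (-3)·ω_6^5 + (3)·ω_6^10 + (3)·ω_6^15 + (-2)·ω_6^20 + (-3)·ω_6^25

X[5] = -5.5000+4.3301i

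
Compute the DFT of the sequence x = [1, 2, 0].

X[k] = Σ(n=0 to 2) x[n] · ω_3^(nk)
where ω_3 = e^(-2πi/3)

Computing each X[k]:
X[0] = 3
X[1] = -1.7321i
X[2] = 1.7321i

X = [3, -1.7321i, 1.7321i]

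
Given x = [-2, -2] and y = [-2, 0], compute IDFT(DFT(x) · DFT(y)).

(x ⊛ y)[n] = Σ(m=0 to 1) x[m] · y[(n-m) mod 2]

Computing each output sample:
(x ⊛ y)[0] = 4
(x ⊛ y)[1] = 4

x ⊛ y = [4, 4]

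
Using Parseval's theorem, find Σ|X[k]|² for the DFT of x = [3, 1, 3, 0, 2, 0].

Parseval: Σ|x[n]|² = (1/N)Σ|X[k]|², so Σ|X[k]|² = N·Σ|x[n]|² = 6·23.0000

Σ|X[k]|² = N·Σ|x[n]|² = 6·23.0000 = 138.0000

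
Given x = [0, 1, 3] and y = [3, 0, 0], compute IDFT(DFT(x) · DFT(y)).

(x ⊛ y)[n] = Σ(m=0 to 2) x[m] · y[(n-m) mod 3]

Computing each output sample:
(x ⊛ y)[0] = 0
(x ⊛ y)[1] = 3
(x ⊛ y)[2] = 9

x ⊛ y = [0, 3, 9]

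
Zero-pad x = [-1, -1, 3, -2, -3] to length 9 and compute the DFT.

Original 5-point DFT: [-4, -3.0451-4.8410i, 2.5451+3.5797i, 2.5451-3.5797i, -3.0451+4.8410i]
Zero-padded 9-point DFT provides frequency interpolation.

DFT_9([x, 0, ...]) = [-4, 2.5740+0.4465i, -5.2909-3.7017i, -2.5000+6.0622i, 2.7169+1.0480i, 2.7169-1.0480i, -2.5000-6.0622i, -5.2909+3.7017i, 2.5740-0.4465i]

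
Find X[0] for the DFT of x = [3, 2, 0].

X[0] = Σ(n=0 to 2) x[n] · ω_3^0 = Σ x[n]
= (3) + (2) + (0)

X[0] = 5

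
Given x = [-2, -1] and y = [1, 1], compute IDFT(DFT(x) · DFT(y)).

(x ⊛ y)[n] = Σ(m=0 to 1) x[m] · y[(n-m) mod 2]

Computing each output sample:
(x ⊛ y)[0] = -3
(x ⊛ y)[1] = -3

x ⊛ y = [-3, -3]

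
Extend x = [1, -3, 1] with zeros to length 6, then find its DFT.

Original 3-point DFT: [-1, 2.0000+3.4641i, 2.0000-3.4641i]
Zero-padded 6-point DFT provides frequency interpolation.

DFT_6([x, 0, ...]) = [-1, -1.0000+1.7321i, 2.0000+3.4641i, 5, 2.0000-3.4641i, -1.0000-1.7321i]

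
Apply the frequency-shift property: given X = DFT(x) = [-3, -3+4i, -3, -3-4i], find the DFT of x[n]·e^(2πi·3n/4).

Modulation property: DFT(ω_4^(-3n)·x[n]) = X[(k-3) mod 4], so circularly shift X by 3 positions.

X[k-3] = [-3+4i, -3, -3-4i, -3]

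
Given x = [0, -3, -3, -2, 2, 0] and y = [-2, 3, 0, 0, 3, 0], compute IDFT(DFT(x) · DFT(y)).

(x ⊛ y)[n] = Σ(m=0 to 5) x[m] · y[(n-m) mod 6]

Computing each output sample:
(x ⊛ y)[0] = -9
(x ⊛ y)[1] = 0
(x ⊛ y)[2] = 3
(x ⊛ y)[3] = -5
(x ⊛ y)[4] = -10
(x ⊛ y)[5] = -3

x ⊛ y = [-9, 0, 3, -5, -10, -3]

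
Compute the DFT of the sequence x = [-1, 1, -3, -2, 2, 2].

X[k] = Σ(n=0 to 5) x[n] · ω_6^(nk)
where ω_6 = e^(-2πi/6)

Computing each X[k]:
X[0] = -1
X[1] = 3.0000+5.1962i
X[2] = -4.0000-3.4641i
X[3] = -3
X[4] = -4.0000+3.4641i
X[5] = 3.0000-5.1962i

X = [-1, 3.0000+5.1962i, -4.0000-3.4641i, -3, -4.0000+3.4641i, 3.0000-5.1962i]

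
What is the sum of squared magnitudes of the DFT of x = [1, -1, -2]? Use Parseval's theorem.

Parseval: Σ|x[n]|² = (1/N)Σ|X[k]|², so Σ|X[k]|² = N·Σ|x[n]|² = 3·6.0000

Σ|X[k]|² = N·Σ|x[n]|² = 3·6.0000 = 18.0000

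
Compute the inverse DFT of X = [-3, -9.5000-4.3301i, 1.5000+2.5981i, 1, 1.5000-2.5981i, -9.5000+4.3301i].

x[n] = (1/6) Σ(k=0 to 5) X[k] · e^(2πikn/6)

Computing each x[n]:
x[0] = -3
x[1] = -2
x[2] = 3
x[3] = 3
x[4] = -1
x[5] = -3

x = [-3, -2, 3, 3, -1, -3]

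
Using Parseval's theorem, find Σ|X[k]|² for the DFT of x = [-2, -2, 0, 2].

Parseval: Σ|x[n]|² = (1/N)Σ|X[k]|², so Σ|X[k]|² = N·Σ|x[n]|² = 4·12.0000

Σ|X[k]|² = N·Σ|x[n]|² = 4·12.0000 = 48.0000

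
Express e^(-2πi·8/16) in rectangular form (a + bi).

ω_16^8 = e^(-2πi·8/16)
= cos(-2π·8/16) + i·sin(-2π·8/16)
= cos(-16π/16) + i·sin(-16π/16)

ω_16^8 = cos(-16π/16) + i·sin(-16π/16) = -1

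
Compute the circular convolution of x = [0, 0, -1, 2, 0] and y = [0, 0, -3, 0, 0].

(x ⊛ y)[n] = Σ(m=0 to 4) x[m] · y[(n-m) mod 5]

Computing each output sample:
(x ⊛ y)[0] = -6
(x ⊛ y)[1] = 0
(x ⊛ y)[2] = 0
(x ⊛ y)[3] = 0
(x ⊛ y)[4] = 3

x ⊛ y = [-6, 0, 0, 0, 3]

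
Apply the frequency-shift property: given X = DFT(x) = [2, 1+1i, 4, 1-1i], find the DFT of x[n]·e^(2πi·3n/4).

Modulation property: DFT(ω_4^(-3n)·x[n]) = X[(k-3) mod 4], so circularly shift X by 3 positions.

X[k-3] = [1+1i, 4, 1-1i, 2]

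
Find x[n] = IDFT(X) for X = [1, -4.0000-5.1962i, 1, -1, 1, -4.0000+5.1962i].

x[n] = (1/6) Σ(k=0 to 5) X[k] · e^(2πikn/6)

Computing each x[n]:
x[0] = -1
x[1] = 1
x[2] = 2
x[3] = 2
x[4] = -1
x[5] = -2

x = [-1, 1, 2, 2, -1, -2]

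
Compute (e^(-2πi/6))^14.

Since ω_6^6 = 1, powers reduce modulo 6.
14 mod 6 = 2
So ω_6^14 = ω_6^2 = e^(-2πi·2/6)

ω_6^14 = ω_6^2 = -0.5000-0.8660i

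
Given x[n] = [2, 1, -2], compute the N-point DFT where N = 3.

X[k] = Σ(n=0 to 2) x[n] · ω_3^(nk)
where ω_3 = e^(-2πi/3)

Computing each X[k]:
X[0] = 1
X[1] = 2.5000-2.5981i
X[2] = 2.5000+2.5981i

X = [1, 2.5000-2.5981i, 2.5000+2.5981i]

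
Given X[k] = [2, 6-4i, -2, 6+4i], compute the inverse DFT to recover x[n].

x[n] = (1/4) Σ(k=0 to 3) X[k] · e^(2πikn/4)

Computing each x[n]:
x[0] = 3
x[1] = 3
x[2] = -3
x[3] = -1

x = [3, 3, -3, -1]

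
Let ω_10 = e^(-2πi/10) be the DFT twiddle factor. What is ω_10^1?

ω_10^1 = e^(-2πi·1/10)
= cos(-2π·1/10) + i·sin(-2π·1/10)
= cos(-2π/10) + i·sin(-2π/10)

ω_10^1 = cos(-2π/10) + i·sin(-2π/10) = 0.8090-0.5878i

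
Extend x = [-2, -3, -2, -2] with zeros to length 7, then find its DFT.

Original 4-point DFT: [-9, 1i, 1, -1i]
Zero-padded 7-point DFT provides frequency interpolation.

DFT_7([x, 0, ...]) = [-9, -1.6235+5.1631i, -0.7775+0.4934i, -0.0990+1.6878i, -0.0990-1.6878i, -0.7775-0.4934i, -1.6235-5.1631i]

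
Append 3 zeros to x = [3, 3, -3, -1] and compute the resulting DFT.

Original 4-point DFT: [2, 6-4i, -2, 6+4i]
Zero-padded 7-point DFT provides frequency interpolation.

DFT_7([x, 0, ...]) = [2, 6.4390+1.0132i, 4.4119-5.0083i, -1.3509-2.6722i, -1.3509+2.6722i, 4.4119+5.0083i, 6.4390-1.0132i]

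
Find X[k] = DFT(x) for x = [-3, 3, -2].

X[k] = Σ(n=0 to 2) x[n] · ω_3^(nk)
where ω_3 = e^(-2πi/3)

Computing each X[k]:
X[0] = -2
X[1] = -3.5000-4.3301i
X[2] = -3.5000+4.3301i

X = [-2, -3.5000-4.3301i, -3.5000+4.3301i]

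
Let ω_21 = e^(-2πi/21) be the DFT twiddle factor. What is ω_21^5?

ω_21^5 = e^(-2πi·5/21)
= cos(-2π·5/21) + i·sin(-2π·5/21)
= cos(-10π/21) + i·sin(-10π/21)

ω_21^5 = cos(-10π/21) + i·sin(-10π/21) = 0.0747-0.9972i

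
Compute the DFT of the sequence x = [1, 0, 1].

X[k] = Σ(n=0 to 2) x[n] · ω_3^(nk)
where ω_3 = e^(-2πi/3)

Computing each X[k]:
X[0] = 2
X[1] = 0.5000+0.8660i
X[2] = 0.5000-0.8660i

X = [2, 0.5000+0.8660i, 0.5000-0.8660i]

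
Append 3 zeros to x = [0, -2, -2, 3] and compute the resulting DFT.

Original 4-point DFT: [-1, 2+5i, -3, 2-5i]
Zero-padded 7-point DFT provides frequency interpolation.

DFT_7([x, 0, ...]) = [-1, -3.5048+2.2119i, 4.1174+3.4276i, -0.1126-3.6207i, -0.1126+3.6207i, 4.1174-3.4276i, -3.5048-2.2119i]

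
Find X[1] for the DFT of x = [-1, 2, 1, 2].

X[1] = Σ(n=0 to 3) x[n] · ω_4^(1n) where ω_4 = e^(-2πi/4)
= (-1)·ω_4^0 + (2)·ω_4^1 + (1)·ω_4^2 + (2)·ω_4^3

X[1] = -2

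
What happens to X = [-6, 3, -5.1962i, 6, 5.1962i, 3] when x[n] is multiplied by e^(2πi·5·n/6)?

Modulation property: DFT(ω_6^(-5n)·x[n]) = X[(k-5) mod 6], so circularly shift X by 5 positions.

X[k-5] = [3, -5.1962i, 6, 5.1962i, 3, -6]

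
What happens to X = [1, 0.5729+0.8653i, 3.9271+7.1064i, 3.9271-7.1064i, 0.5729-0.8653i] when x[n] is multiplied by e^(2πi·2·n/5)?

Modulation property: DFT(ω_5^(-2n)·x[n]) = X[(k-2) mod 5], so circularly shift X by 2 positions.

X[k-2] = [3.9271-7.1064i, 0.5729-0.8653i, 1, 0.5729+0.8653i, 3.9271+7.1064i]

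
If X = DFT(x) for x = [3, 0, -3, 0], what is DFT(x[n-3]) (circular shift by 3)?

Time shift by 3: X_shifted[k] = ω_4^(3k) · X[k]
Shifted x = [0, -3, 0, 3]

DFT(x[n-3]) = [0, 6i, 0, -6i]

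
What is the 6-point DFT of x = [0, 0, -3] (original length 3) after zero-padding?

Original 3-point DFT: [-3, 1.5000-2.5981i, 1.5000+2.5981i]
Zero-padded 6-point DFT provides frequency interpolation.

DFT_6([x, 0, ...]) = [-3, 1.5000+2.5981i, 1.5000-2.5981i, -3, 1.5000+2.5981i, 1.5000-2.5981i]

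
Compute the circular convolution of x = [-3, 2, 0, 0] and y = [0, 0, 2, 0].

(x ⊛ y)[n] = Σ(m=0 to 3) x[m] · y[(n-m) mod 4]

Computing each output sample:
(x ⊛ y)[0] = 0
(x ⊛ y)[1] = 0
(x ⊛ y)[2] = -6
(x ⊛ y)[3] = 4

x ⊛ y = [0, 0, -6, 4]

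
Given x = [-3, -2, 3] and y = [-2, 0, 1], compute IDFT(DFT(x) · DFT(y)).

(x ⊛ y)[n] = Σ(m=0 to 2) x[m] · y[(n-m) mod 3]

Computing each output sample:
(x ⊛ y)[0] = 4
(x ⊛ y)[1] = 7
(x ⊛ y)[2] = -9

x ⊛ y = [4, 7, -9]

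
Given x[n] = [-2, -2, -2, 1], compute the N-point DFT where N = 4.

X[k] = Σ(n=0 to 3) x[n] · ω_4^(nk)
where ω_4 = e^(-2πi/4)

Computing each X[k]:
X[0] = -5
X[1] = 3i
X[2] = -3
X[3] = -3i

X = [-5, 3i, -3, -3i]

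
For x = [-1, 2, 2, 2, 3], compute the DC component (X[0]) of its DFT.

X[0] = Σ(n=0 to 4) x[n] · ω_5^0 = Σ x[n]
= (-1) + (2) + (2) + (2) + (3)

X[0] = 8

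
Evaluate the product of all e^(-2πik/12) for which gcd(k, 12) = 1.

The primitive 12th roots of unity are ω_12^k for k coprime to 12: k ∈ {1, 5, 7, 11}
Their product equals the constant term of the cyclotomic polynomial Φ_12(x) up to sign.
For n ≥ 3, the product of all primitive nth roots of unity is 1. (For n=1 it is 1; for n=2 it is -1.)

1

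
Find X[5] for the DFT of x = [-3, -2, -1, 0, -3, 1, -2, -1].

X[5] = Σ(n=0 to 7) x[n] · ω_8^(5n) where ω_8 = e^(-2πi/8)
= (-3)·ω_8^0 + (-2)·ω_8^5 + (-1)·ω_8^10 + (0)·ω_8^15 + (-3)·ω_8^20 + (1)·ω_8^25 + (-2)·ω_8^30 + (-1)·ω_8^35

X[5] = 2.8284-2.4142i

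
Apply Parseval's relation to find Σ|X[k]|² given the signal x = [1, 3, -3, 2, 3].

Parseval: Σ|x[n]|² = (1/N)Σ|X[k]|², so Σ|X[k]|² = N·Σ|x[n]|² = 5·32.0000

Σ|X[k]|² = N·Σ|x[n]|² = 5·32.0000 = 160.0000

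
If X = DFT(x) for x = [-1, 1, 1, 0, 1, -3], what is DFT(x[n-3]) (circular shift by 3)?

Time shift by 3: X_shifted[k] = ω_6^(3k) · X[k]
Shifted x = [0, 1, -3, -1, 1, 1]

DFT(x[n-3]) = [-1, 3.0000+3.4641i, -1.0000-3.4641i, -3, -1.0000+3.4641i, 3.0000-3.4641i]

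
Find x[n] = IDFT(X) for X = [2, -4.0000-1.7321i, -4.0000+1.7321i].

x[n] = (1/3) Σ(k=0 to 2) X[k] · e^(2πikn/3)

Computing each x[n]:
x[0] = -2
x[1] = 3
x[2] = 1

x = [-2, 3, 1]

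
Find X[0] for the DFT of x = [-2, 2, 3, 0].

X[0] = Σ(n=0 to 3) x[n] · ω_4^0 = Σ x[n]
= (-2) + (2) + (3) + (0)

X[0] = 3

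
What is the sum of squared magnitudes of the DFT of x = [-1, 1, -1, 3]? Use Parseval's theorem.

Parseval: Σ|x[n]|² = (1/N)Σ|X[k]|², so Σ|X[k]|² = N·Σ|x[n]|² = 4·12.0000

Σ|X[k]|² = N·Σ|x[n]|² = 4·12.0000 = 48.0000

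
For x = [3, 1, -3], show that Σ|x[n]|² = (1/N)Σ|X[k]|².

Time domain:
Σ|x[n]|² = |3|² + |1|² + |-3|² = 19.0000

Frequency domain:
(1/3)Σ|X[k]|² = (1/3)(|1|² + |4.0000-3.4641i|² + |4.0000+3.4641i|²) = (1/3)·57.0000 = 19.0000

Both sides agree, confirming Parseval's theorem.

Σ|x[n]|² = (1/N)Σ|X[k]|² = 19.0000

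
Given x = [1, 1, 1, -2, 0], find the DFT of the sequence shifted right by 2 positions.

Time shift by 2: X_shifted[k] = ω_5^(2k) · X[k]
Shifted x = [-2, 0, 1, 1, 1]

DFT(x[n-2]) = [1, -3.3090+0.9511i, -2.1910+0.5878i, -2.1910-0.5878i, -3.3090-0.9511i]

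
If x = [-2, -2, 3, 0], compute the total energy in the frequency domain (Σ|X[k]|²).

Parseval: Σ|x[n]|² = (1/N)Σ|X[k]|², so Σ|X[k]|² = N·Σ|x[n]|² = 4·17.0000

Σ|X[k]|² = N·Σ|x[n]|² = 4·17.0000 = 68.0000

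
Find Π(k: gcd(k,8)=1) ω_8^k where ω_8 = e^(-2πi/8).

The primitive 8th roots of unity are ω_8^k for k coprime to 8: k ∈ {1, 3, 5, 7}
Their product equals the constant term of the cyclotomic polynomial Φ_8(x) up to sign.
For n ≥ 3, the product of all primitive nth roots of unity is 1. (For n=1 it is 1; for n=2 it is -1.)

1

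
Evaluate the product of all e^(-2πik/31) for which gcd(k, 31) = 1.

The primitive 31st roots of unity are ω_31^k for k coprime to 31: k ∈ {1, 2, 3, 4, 5, 6, 7, 8, 9, 10, 11, 12, 13, 14, 15, 16, 17, 18, 19, 20, 21, 22, 23, 24, 25, 26, 27, 28, 29, 30}
Their product equals the constant term of the cyclotomic polynomial Φ_31(x) up to sign.
For n ≥ 3, the product of all primitive nth roots of unity is 1. (For n=1 it is 1; for n=2 it is -1.)

1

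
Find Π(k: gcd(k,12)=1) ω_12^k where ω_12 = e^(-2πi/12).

The primitive 12th roots of unity are ω_12^k for k coprime to 12: k ∈ {1, 5, 7, 11}
Their product equals the constant term of the cyclotomic polynomial Φ_12(x) up to sign.
For n ≥ 3, the product of all primitive nth roots of unity is 1. (For n=1 it is 1; for n=2 it is -1.)

1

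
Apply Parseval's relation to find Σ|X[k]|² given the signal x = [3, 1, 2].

Parseval: Σ|x[n]|² = (1/N)Σ|X[k]|², so Σ|X[k]|² = N·Σ|x[n]|² = 3·14.0000

Σ|X[k]|² = N·Σ|x[n]|² = 3·14.0000 = 42.0000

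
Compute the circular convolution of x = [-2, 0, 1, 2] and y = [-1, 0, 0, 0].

(x ⊛ y)[n] = Σ(m=0 to 3) x[m] · y[(n-m) mod 4]

Computing each output sample:
(x ⊛ y)[0] = 2
(x ⊛ y)[1] = 0
(x ⊛ y)[2] = -1
(x ⊛ y)[3] = -2

x ⊛ y = [2, 0, -1, -2]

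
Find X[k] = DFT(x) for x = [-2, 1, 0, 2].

X[k] = Σ(n=0 to 3) x[n] · ω_4^(nk)
where ω_4 = e^(-2πi/4)

Computing each X[k]:
X[0] = 1
X[1] = -2+1i
X[2] = -5
X[3] = -2-1i

X = [1, -2+1i, -5, -2-1i]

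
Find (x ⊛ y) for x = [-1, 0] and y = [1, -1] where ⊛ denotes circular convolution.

(x ⊛ y)[n] = Σ(m=0 to 1) x[m] · y[(n-m) mod 2]

Computing each output sample:
(x ⊛ y)[0] = -1
(x ⊛ y)[1] = 1

x ⊛ y = [-1, 1]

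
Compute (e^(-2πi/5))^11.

Since ω_5^5 = 1, powers reduce modulo 5.
11 mod 5 = 1
So ω_5^11 = ω_5^1 = e^(-2πi·1/5)

ω_5^11 = ω_5^1 = 0.3090-0.9511i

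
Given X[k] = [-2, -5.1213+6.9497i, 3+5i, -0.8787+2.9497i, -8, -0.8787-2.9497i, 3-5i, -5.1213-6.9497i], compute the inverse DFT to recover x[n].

x[n] = (1/8) Σ(k=0 to 7) X[k] · e^(2πikn/8)

Computing each x[n]:
x[0] = -2
x[1] = -3
x[2] = -3
x[3] = 1
x[4] = 1
x[5] = 2
x[6] = -1
x[7] = 3

x = [-2, -3, -3, 1, 1, 2, -1, 3]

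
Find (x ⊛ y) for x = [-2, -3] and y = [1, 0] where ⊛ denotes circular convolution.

(x ⊛ y)[n] = Σ(m=0 to 1) x[m] · y[(n-m) mod 2]

Computing each output sample:
(x ⊛ y)[0] = -2
(x ⊛ y)[1] = -3

x ⊛ y = [-2, -3]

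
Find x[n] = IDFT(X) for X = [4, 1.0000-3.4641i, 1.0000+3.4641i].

x[n] = (1/3) Σ(k=0 to 2) X[k] · e^(2πikn/3)

Computing each x[n]:
x[0] = 2
x[1] = 3
x[2] = -1

x = [2, 3, -1]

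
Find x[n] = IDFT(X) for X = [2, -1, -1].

x[n] = (1/3) Σ(k=0 to 2) X[k] · e^(2πikn/3)

Computing each x[n]:
x[0] = 0
x[1] = 1
x[2] = 1

x = [0, 1, 1]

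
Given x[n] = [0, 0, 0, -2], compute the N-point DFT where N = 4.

X[k] = Σ(n=0 to 3) x[n] · ω_4^(nk)
where ω_4 = e^(-2πi/4)

Computing each X[k]:
X[0] = -2
X[1] = -2i
X[2] = 2
X[3] = 2i

X = [-2, -2i, 2, 2i]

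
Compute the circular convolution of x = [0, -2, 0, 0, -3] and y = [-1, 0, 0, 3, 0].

(x ⊛ y)[n] = Σ(m=0 to 4) x[m] · y[(n-m) mod 5]

Computing each output sample:
(x ⊛ y)[0] = 0
(x ⊛ y)[1] = 2
(x ⊛ y)[2] = -9
(x ⊛ y)[3] = 0
(x ⊛ y)[4] = -3

x ⊛ y = [0, 2, -9, 0, -3]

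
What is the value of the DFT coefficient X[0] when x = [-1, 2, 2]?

X[0] = Σ(n=0 to 2) x[n] · ω_3^0 = Σ x[n]
= (-1) + (2) + (2)

X[0] = 3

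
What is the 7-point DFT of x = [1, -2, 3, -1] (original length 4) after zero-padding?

Original 4-point DFT: [1, -2+1i, 7, -2-1i]
Zero-padded 7-point DFT provides frequency interpolation.

DFT_7([x, 0, ...]) = [1, -0.0136-0.9272i, -1.8814+2.4697i, 4.8949+4.1882i, 4.8949-4.1882i, -1.8814-2.4697i, -0.0136+0.9272i]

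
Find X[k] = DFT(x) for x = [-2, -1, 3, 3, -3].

X[k] = Σ(n=0 to 4) x[n] · ω_5^(nk)
where ω_5 = e^(-2πi/5)

Computing each X[k]:
X[0] = 0
X[1] = -8.0902-1.9021i
X[2] = 3.0902-1.1756i
X[3] = 3.0902+1.1756i
X[4] = -8.0902+1.9021i

X = [0, -8.0902-1.9021i, 3.0902-1.1756i, 3.0902+1.1756i, -8.0902+1.9021i]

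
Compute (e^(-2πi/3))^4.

Since ω_3^3 = 1, powers reduce modulo 3.
4 mod 3 = 1
So ω_3^4 = ω_3^1 = e^(-2πi·1/3)

ω_3^4 = ω_3^1 = -0.5000-0.8660i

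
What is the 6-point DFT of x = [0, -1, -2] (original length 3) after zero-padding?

Original 3-point DFT: [-3, 1.5000-0.8660i, 1.5000+0.8660i]
Zero-padded 6-point DFT provides frequency interpolation.

DFT_6([x, 0, ...]) = [-3, 0.5000+2.5981i, 1.5000-0.8660i, -1, 1.5000+0.8660i, 0.5000-2.5981i]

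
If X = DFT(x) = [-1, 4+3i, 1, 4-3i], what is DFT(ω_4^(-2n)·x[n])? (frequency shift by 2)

Modulation property: DFT(ω_4^(-2n)·x[n]) = X[(k-2) mod 4], so circularly shift X by 2 positions.

X[k-2] = [1, 4-3i, -1, 4+3i]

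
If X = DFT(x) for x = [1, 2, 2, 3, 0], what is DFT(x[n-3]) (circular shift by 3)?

Time shift by 3: X_shifted[k] = ω_5^(3k) · X[k]
Shifted x = [2, 3, 0, 1, 2]

DFT(x[n-3]) = [8, 2.7361-0.3633i, -1.7361-1.5388i, -1.7361+1.5388i, 2.7361+0.3633i]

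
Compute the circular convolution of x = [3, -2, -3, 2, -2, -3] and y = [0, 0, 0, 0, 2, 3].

(x ⊛ y)[n] = Σ(m=0 to 5) x[m] · y[(n-m) mod 6]

Computing each output sample:
(x ⊛ y)[0] = -12
(x ⊛ y)[1] = -5
(x ⊛ y)[2] = 2
(x ⊛ y)[3] = -12
(x ⊛ y)[4] = -3
(x ⊛ y)[5] = 5

x ⊛ y = [-12, -5, 2, -12, -3, 5]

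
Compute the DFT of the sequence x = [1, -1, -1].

X[k] = Σ(n=0 to 2) x[n] · ω_3^(nk)
where ω_3 = e^(-2πi/3)

Computing each X[k]:
X[0] = -1
X[1] = 2
X[2] = 2

X = [-1, 2, 2]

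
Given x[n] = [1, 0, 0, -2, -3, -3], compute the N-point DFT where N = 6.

X[k] = Σ(n=0 to 5) x[n] · ω_6^(nk)
where ω_6 = e^(-2πi/6)

Computing each X[k]:
X[0] = -7
X[1] = 3.0000-5.1962i
X[2] = 2
X[3] = 3
X[4] = 2
X[5] = 3.0000+5.1962i

X = [-7, 3.0000-5.1962i, 2, 3, 2, 3.0000+5.1962i]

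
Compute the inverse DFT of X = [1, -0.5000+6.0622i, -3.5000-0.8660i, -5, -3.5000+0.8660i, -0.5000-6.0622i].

x[n] = (1/6) Σ(k=0 to 5) X[k] · e^(2πikn/6)

Computing each x[n]:
x[0] = -2
x[1] = 0
x[2] = -2
x[3] = 0
x[4] = 2
x[5] = 3

x = [-2, 0, -2, 0, 2, 3]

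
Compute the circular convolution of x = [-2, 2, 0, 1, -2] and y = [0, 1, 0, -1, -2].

(x ⊛ y)[n] = Σ(m=0 to 4) x[m] · y[(n-m) mod 5]

Computing each output sample:
(x ⊛ y)[0] = -6
(x ⊛ y)[1] = -3
(x ⊛ y)[2] = 2
(x ⊛ y)[3] = 6
(x ⊛ y)[4] = 3

x ⊛ y = [-6, -3, 2, 6, 3]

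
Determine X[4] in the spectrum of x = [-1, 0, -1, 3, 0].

X[4] = Σ(n=0 to 4) x[n] · ω_5^(4n) where ω_5 = e^(-2πi/5)
= (-1)·ω_5^0 + (0)·ω_5^4 + (-1)·ω_5^8 + (3)·ω_5^12 + (0)·ω_5^16

X[4] = -2.6180-2.3511i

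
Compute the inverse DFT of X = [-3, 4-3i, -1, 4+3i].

x[n] = (1/4) Σ(k=0 to 3) X[k] · e^(2πikn/4)

Computing each x[n]:
x[0] = 1
x[1] = 1
x[2] = -3
x[3] = -2

x = [1, 1, -3, -2]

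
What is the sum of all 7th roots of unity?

Sum of all nth roots of unity equals 0 for n > 1 (geometric series with r ≠ 1).

0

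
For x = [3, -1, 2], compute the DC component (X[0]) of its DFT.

X[0] = Σ(n=0 to 2) x[n] · ω_3^0 = Σ x[n]
= (3) + (-1) + (2)

X[0] = 4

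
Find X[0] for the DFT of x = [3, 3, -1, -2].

X[0] = Σ(n=0 to 3) x[n] · ω_4^0 = Σ x[n]
= (3) + (3) + (-1) + (-2)

X[0] = 3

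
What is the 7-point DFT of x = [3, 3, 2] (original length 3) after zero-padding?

Original 3-point DFT: [8, 0.5000-0.8660i, 0.5000+0.8660i]
Zero-padded 7-point DFT provides frequency interpolation.

DFT_7([x, 0, ...]) = [8, 4.4254-4.2954i, 0.5305-2.0570i, 1.5441+0.2620i, 1.5441-0.2620i, 0.5305+2.0570i, 4.4254+4.2954i]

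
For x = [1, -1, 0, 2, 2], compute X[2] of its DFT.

X[2] = Σ(n=0 to 4) x[n] · ω_5^(2n) where ω_5 = e^(-2πi/5)
= (1)·ω_5^0 + (-1)·ω_5^2 + (0)·ω_5^4 + (2)·ω_5^6 + (2)·ω_5^8

X[2] = 0.8090-0.1388i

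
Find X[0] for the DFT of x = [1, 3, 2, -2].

X[0] = Σ(n=0 to 3) x[n] · ω_4^0 = Σ x[n]
= (1) + (3) + (2) + (-2)

X[0] = 4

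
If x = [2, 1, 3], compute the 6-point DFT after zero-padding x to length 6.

Original 3-point DFT: [6, 1.7321i, -1.7321i]
Zero-padded 6-point DFT provides frequency interpolation.

DFT_6([x, 0, ...]) = [6, 1.0000-3.4641i, 1.7321i, 4, -1.7321i, 1.0000+3.4641i]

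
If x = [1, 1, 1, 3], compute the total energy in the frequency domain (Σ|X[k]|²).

Parseval: Σ|x[n]|² = (1/N)Σ|X[k]|², so Σ|X[k]|² = N·Σ|x[n]|² = 4·12.0000

Σ|X[k]|² = N·Σ|x[n]|² = 4·12.0000 = 48.0000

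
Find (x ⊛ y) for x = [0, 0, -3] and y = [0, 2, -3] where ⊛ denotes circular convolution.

(x ⊛ y)[n] = Σ(m=0 to 2) x[m] · y[(n-m) mod 3]

Computing each output sample:
(x ⊛ y)[0] = -6
(x ⊛ y)[1] = 9
(x ⊛ y)[2] = 0

x ⊛ y = [-6, 9, 0]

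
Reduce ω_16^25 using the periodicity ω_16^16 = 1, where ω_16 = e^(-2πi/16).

Since ω_16^16 = 1, powers reduce modulo 16.
25 mod 16 = 9
So ω_16^25 = ω_16^9 = e^(-2πi·9/16)

ω_16^25 = ω_16^9 = -0.9239+0.3827i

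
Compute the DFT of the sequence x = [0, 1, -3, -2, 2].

X[k] = Σ(n=0 to 4) x[n] · ω_5^(nk)
where ω_5 = e^(-2πi/5)

Computing each X[k]:
X[0] = -2
X[1] = 4.9721+1.5388i
X[2] = -3.9721-0.3633i
X[3] = -3.9721+0.3633i
X[4] = 4.9721-1.5388i

X = [-2, 4.9721+1.5388i, -3.9721-0.3633i, -3.9721+0.3633i, 4.9721-1.5388i]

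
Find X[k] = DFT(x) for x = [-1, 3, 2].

X[k] = Σ(n=0 to 2) x[n] · ω_3^(nk)
where ω_3 = e^(-2πi/3)

Computing each X[k]:
X[0] = 4
X[1] = -3.5000-0.8660i
X[2] = -3.5000+0.8660i

X = [4, -3.5000-0.8660i, -3.5000+0.8660i]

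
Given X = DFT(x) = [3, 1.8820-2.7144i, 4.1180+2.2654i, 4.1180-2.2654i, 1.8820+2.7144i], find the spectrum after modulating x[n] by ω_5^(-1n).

Modulation property: DFT(ω_5^(-1n)·x[n]) = X[(k-1) mod 5], so circularly shift X by 1 positions.

X[k-1] = [1.8820+2.7144i, 3, 1.8820-2.7144i, 4.1180+2.2654i, 4.1180-2.2654i]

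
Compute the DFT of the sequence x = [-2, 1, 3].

X[k] = Σ(n=0 to 2) x[n] · ω_3^(nk)
where ω_3 = e^(-2πi/3)

Computing each X[k]:
X[0] = 2
X[1] = -4.0000+1.7321i
X[2] = -4.0000-1.7321i

X = [2, -4.0000+1.7321i, -4.0000-1.7321i]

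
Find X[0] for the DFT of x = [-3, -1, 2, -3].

X[0] = Σ(n=0 to 3) x[n] · ω_4^0 = Σ x[n]
= (-3) + (-1) + (2) + (-3)

X[0] = -5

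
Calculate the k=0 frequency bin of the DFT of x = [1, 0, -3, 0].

X[0] = Σ(n=0 to 3) x[n] · ω_4^0 = Σ x[n]
= (1) + (0) + (-3) + (0)

X[0] = -2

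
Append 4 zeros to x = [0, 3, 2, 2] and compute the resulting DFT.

Original 4-point DFT: [7, -2-1i, -3, -2+1i]
Zero-padded 8-point DFT provides frequency interpolation.

DFT_8([x, 0, ...]) = [7, 0.7071-5.5355i, -2-1i, -0.7071-1.5355i, -3, -0.7071+1.5355i, -2+1i, 0.7071+5.5355i]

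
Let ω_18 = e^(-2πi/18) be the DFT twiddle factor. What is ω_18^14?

ω_18^14 = e^(-2πi·14/18)
= cos(-2π·14/18) + i·sin(-2π·14/18)
= cos(-28π/18) + i·sin(-28π/18)

ω_18^14 = cos(-28π/18) + i·sin(-28π/18) = 0.1736+0.9848i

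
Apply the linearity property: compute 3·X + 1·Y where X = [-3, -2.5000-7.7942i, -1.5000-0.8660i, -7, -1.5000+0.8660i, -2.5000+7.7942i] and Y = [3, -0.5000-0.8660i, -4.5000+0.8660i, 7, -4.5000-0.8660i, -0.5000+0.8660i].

By linearity: DFT(3x + 1y) = 3·DFT(x) + 1·DFT(y)
= 3·[-3, -2.5000-7.7942i, -1.5000-0.8660i, -7, -1.5000+0.8660i, -2.5000+7.7942i] + 1·[3, -0.5000-0.8660i, -4.5000+0.8660i, 7, -4.5000-0.8660i, -0.5000+0.8660i]

Computing element-wise:
Z[0] = 3·(-3) + 1·(3) = -6
Z[1] = 3·(-2.5000-7.7942i) + 1·(-0.5000-0.8660i) = -8.0000-24.2486i
Z[2] = 3·(-1.5000-0.8660i) + 1·(-4.5000+0.8660i) = -9.0000-1.7320i
Z[3] = 3·(-7) + 1·(7) = -14
Z[4] = 3·(-1.5000+0.8660i) + 1·(-4.5000-0.8660i) = -9.0000+1.7320i
Z[5] = 3·(-2.5000+7.7942i) + 1·(-0.5000+0.8660i) = -8.0000+24.2486i

DFT(3x + 1y) = 3·X + 1·Y = [-6, -8.0000-24.2486i, -9.0000-1.7320i, -14, -9.0000+1.7320i, -8.0000+24.2486i]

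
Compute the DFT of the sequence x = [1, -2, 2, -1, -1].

X[k] = Σ(n=0 to 4) x[n] · ω_5^(nk)
where ω_5 = e^(-2πi/5)

Computing each X[k]:
X[0] = -1
X[1] = -0.7361-0.8123i
X[2] = 3.7361+3.4410i
X[3] = 3.7361-3.4410i
X[4] = -0.7361+0.8123i

X = [-1, -0.7361-0.8123i, 3.7361+3.4410i, 3.7361-3.4410i, -0.7361+0.8123i]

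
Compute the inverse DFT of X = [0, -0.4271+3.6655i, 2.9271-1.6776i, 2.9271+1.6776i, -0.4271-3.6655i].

x[n] = (1/5) Σ(k=0 to 4) X[k] · e^(2πikn/5)

Computing each x[n]:
x[0] = 1
x[1] = -2
x[2] = -1
x[3] = 2
x[4] = 0

x = [1, -2, -1, 2, 0]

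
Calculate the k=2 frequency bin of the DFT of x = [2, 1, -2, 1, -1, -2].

X[2] = Σ(n=0 to 5) x[n] · ω_6^(2n) where ω_6 = e^(-2πi/6)
= (2)·ω_6^0 + (1)·ω_6^2 + (-2)·ω_6^4 + (1)·ω_6^6 + (-1)·ω_6^8 + (-2)·ω_6^10

X[2] = 5.0000-3.4641i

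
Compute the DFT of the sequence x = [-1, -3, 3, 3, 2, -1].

X[k] = Σ(n=0 to 5) x[n] · ω_6^(nk)
where ω_6 = e^(-2πi/6)

Computing each X[k]:
X[0] = 3
X[1] = -8.5000+0.8660i
X[2] = 1.5000+2.5981i
X[3] = 5
X[4] = 1.5000-2.5981i
X[5] = -8.5000-0.8660i

X = [3, -8.5000+0.8660i, 1.5000+2.5981i, 5, 1.5000-2.5981i, -8.5000-0.8660i]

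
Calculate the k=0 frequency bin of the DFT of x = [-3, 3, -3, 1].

X[0] = Σ(n=0 to 3) x[n] · ω_4^0 = Σ x[n]
= (-3) + (3) + (-3) + (1)

X[0] = -2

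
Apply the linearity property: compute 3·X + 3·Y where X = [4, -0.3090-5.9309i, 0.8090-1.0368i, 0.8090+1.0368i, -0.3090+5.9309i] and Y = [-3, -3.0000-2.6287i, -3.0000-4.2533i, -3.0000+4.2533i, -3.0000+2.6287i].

By linearity: DFT(3x + 3y) = 3·DFT(x) + 3·DFT(y)
= 3·[4, -0.3090-5.9309i, 0.8090-1.0368i, 0.8090+1.0368i, -0.3090+5.9309i] + 3·[-3, -3.0000-2.6287i, -3.0000-4.2533i, -3.0000+4.2533i, -3.0000+2.6287i]

Computing element-wise:
Z[0] = 3·(4) + 3·(-3) = 3
Z[1] = 3·(-0.3090-5.9309i) + 3·(-3.0000-2.6287i) = -9.9270-25.6788i
Z[2] = 3·(0.8090-1.0368i) + 3·(-3.0000-4.2533i) = -6.5730-15.8703i
Z[3] = 3·(0.8090+1.0368i) + 3·(-3.0000+4.2533i) = -6.5730+15.8703i
Z[4] = 3·(-0.3090+5.9309i) + 3·(-3.0000+2.6287i) = -9.9270+25.6788i

DFT(3x + 3y) = 3·X + 3·Y = [3, -9.9270-25.6788i, -6.5730-15.8703i, -6.5730+15.8703i, -9.9270+25.6788i]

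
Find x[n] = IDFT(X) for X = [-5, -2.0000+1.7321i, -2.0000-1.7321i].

x[n] = (1/3) Σ(k=0 to 2) X[k] · e^(2πikn/3)

Computing each x[n]:
x[0] = -3
x[1] = -2
x[2] = 0

x = [-3, -2, 0]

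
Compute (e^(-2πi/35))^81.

Since ω_35^35 = 1, powers reduce modulo 35.
81 mod 35 = 11
So ω_35^81 = ω_35^11 = e^(-2πi·11/35)

ω_35^81 = ω_35^11 = -0.3930-0.9195i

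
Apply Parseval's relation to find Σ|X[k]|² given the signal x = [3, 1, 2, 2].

Parseval: Σ|x[n]|² = (1/N)Σ|X[k]|², so Σ|X[k]|² = N·Σ|x[n]|² = 4·18.0000

Σ|X[k]|² = N·Σ|x[n]|² = 4·18.0000 = 72.0000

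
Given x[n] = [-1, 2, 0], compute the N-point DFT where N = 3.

X[k] = Σ(n=0 to 2) x[n] · ω_3^(nk)
where ω_3 = e^(-2πi/3)

Computing each X[k]:
X[0] = 1
X[1] = -2.0000-1.7321i
X[2] = -2.0000+1.7321i

X = [1, -2.0000-1.7321i, -2.0000+1.7321i]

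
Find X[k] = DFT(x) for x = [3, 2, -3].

X[k] = Σ(n=0 to 2) x[n] · ω_3^(nk)
where ω_3 = e^(-2πi/3)

Computing each X[k]:
X[0] = 2
X[1] = 3.5000-4.3301i
X[2] = 3.5000+4.3301i

X = [2, 3.5000-4.3301i, 3.5000+4.3301i]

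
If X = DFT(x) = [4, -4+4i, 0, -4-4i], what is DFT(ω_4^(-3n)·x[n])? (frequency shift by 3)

Modulation property: DFT(ω_4^(-3n)·x[n]) = X[(k-3) mod 4], so circularly shift X by 3 positions.

X[k-3] = [-4+4i, 0, -4-4i, 4]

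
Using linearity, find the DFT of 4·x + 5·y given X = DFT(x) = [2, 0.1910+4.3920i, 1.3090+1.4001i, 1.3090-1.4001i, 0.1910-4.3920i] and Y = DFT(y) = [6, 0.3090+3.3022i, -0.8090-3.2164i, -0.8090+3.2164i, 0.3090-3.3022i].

By linearity: DFT(4x + 5y) = 4·DFT(x) + 5·DFT(y)
= 4·[2, 0.1910+4.3920i, 1.3090+1.4001i, 1.3090-1.4001i, 0.1910-4.3920i] + 5·[6, 0.3090+3.3022i, -0.8090-3.2164i, -0.8090+3.2164i, 0.3090-3.3022i]

Computing element-wise:
Z[0] = 4·(2) + 5·(6) = 38
Z[1] = 4·(0.1910+4.3920i) + 5·(0.3090+3.3022i) = 2.3090+34.0790i
Z[2] = 4·(1.3090+1.4001i) + 5·(-0.8090-3.2164i) = 1.1910-10.4816i
Z[3] = 4·(1.3090-1.4001i) + 5·(-0.8090+3.2164i) = 1.1910+10.4816i
Z[4] = 4·(0.1910-4.3920i) + 5·(0.3090-3.3022i) = 2.3090-34.0790i

DFT(4x + 5y) = 4·X + 5·Y = [38, 2.3090+34.0790i, 1.1910-10.4816i, 1.1910+10.4816i, 2.3090-34.0790i]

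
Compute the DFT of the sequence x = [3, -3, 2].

X[k] = Σ(n=0 to 2) x[n] · ω_3^(nk)
where ω_3 = e^(-2πi/3)

Computing each X[k]:
X[0] = 2
X[1] = 3.5000+4.3301i
X[2] = 3.5000-4.3301i

X = [2, 3.5000+4.3301i, 3.5000-4.3301i]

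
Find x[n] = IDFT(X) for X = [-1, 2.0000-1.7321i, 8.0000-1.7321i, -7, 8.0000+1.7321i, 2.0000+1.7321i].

x[n] = (1/6) Σ(k=0 to 5) X[k] · e^(2πikn/6)

Computing each x[n]:
x[0] = 2
x[1] = 1
x[2] = -3
x[3] = 3
x[4] = -3
x[5] = -1

x = [2, 1, -3, 3, -3, -1]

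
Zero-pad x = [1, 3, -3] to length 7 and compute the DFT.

Original 3-point DFT: [1, 1.0000-5.1962i, 1.0000+5.1962i]
Zero-padded 7-point DFT provides frequency interpolation.

DFT_7([x, 0, ...]) = [1, 3.5380+0.5793i, 3.0353-4.2264i, -3.5734-3.6471i, -3.5734+3.6471i, 3.0353+4.2264i, 3.5380-0.5793i]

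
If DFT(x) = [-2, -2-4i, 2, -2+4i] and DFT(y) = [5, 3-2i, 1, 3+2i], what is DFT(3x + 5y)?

By linearity: DFT(3x + 5y) = 3·DFT(x) + 5·DFT(y)
= 3·[-2, -2-4i, 2, -2+4i] + 5·[5, 3-2i, 1, 3+2i]

Computing element-wise:
Z[0] = 3·(-2) + 5·(5) = 19
Z[1] = 3·(-2-4i) + 5·(3-2i) = 9-22i
Z[2] = 3·(2) + 5·(1) = 11
Z[3] = 3·(-2+4i) + 5·(3+2i) = 9+22i

DFT(3x + 5y) = 3·X + 5·Y = [19, 9-22i, 11, 9+22i]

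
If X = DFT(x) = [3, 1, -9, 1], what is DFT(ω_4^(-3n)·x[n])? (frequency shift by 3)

Modulation property: DFT(ω_4^(-3n)·x[n]) = X[(k-3) mod 4], so circularly shift X by 3 positions.

X[k-3] = [1, -9, 1, 3]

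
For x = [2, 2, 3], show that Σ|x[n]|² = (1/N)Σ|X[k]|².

Time domain:
Σ|x[n]|² = |2|² + |2|² + |3|² = 17.0000

Frequency domain:
(1/3)Σ|X[k]|² = (1/3)(|7|² + |-0.5000+0.8660i|² + |-0.5000-0.8660i|²) = (1/3)·51.0000 = 17.0000

Both sides agree, confirming Parseval's theorem.

Σ|x[n]|² = (1/N)Σ|X[k]|² = 17.0000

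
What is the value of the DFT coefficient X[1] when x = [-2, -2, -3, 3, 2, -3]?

X[1] = Σ(n=0 to 5) x[n] · ω_6^(1n) where ω_6 = e^(-2πi/6)
= (-2)·ω_6^0 + (-2)·ω_6^1 + (-3)·ω_6^2 + (3)·ω_6^3 + (2)·ω_6^4 + (-3)·ω_6^5

X[1] = -7.0000+3.4641i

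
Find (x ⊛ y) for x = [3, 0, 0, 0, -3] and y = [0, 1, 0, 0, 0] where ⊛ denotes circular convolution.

(x ⊛ y)[n] = Σ(m=0 to 4) x[m] · y[(n-m) mod 5]

Computing each output sample:
(x ⊛ y)[0] = -3
(x ⊛ y)[1] = 3
(x ⊛ y)[2] = 0
(x ⊛ y)[3] = 0
(x ⊛ y)[4] = 0

x ⊛ y = [-3, 3, 0, 0, 0]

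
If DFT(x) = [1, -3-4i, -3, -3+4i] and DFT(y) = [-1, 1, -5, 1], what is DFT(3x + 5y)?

By linearity: DFT(3x + 5y) = 3·DFT(x) + 5·DFT(y)
= 3·[1, -3-4i, -3, -3+4i] + 5·[-1, 1, -5, 1]

Computing element-wise:
Z[0] = 3·(1) + 5·(-1) = -2
Z[1] = 3·(-3-4i) + 5·(1) = -4-12i
Z[2] = 3·(-3) + 5·(-5) = -34
Z[3] = 3·(-3+4i) + 5·(1) = -4+12i

DFT(3x + 5y) = 3·X + 5·Y = [-2, -4-12i, -34, -4+12i]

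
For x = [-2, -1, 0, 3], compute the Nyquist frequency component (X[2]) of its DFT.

X[2] = Σ(n=0 to 3) x[n] · ω_4^(2n) where ω_4 = e^(-2πi/4)
= (-2)·ω_4^0 + (-1)·ω_4^2 + (0)·ω_4^4 + (3)·ω_4^6

X[2] = -4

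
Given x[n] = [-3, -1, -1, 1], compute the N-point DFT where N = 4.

X[k] = Σ(n=0 to 3) x[n] · ω_4^(nk)
where ω_4 = e^(-2πi/4)

Computing each X[k]:
X[0] = -4
X[1] = -2+2i
X[2] = -4
X[3] = -2-2i

X = [-4, -2+2i, -4, -2-2i]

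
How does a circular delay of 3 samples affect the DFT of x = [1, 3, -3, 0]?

Time shift by 3: X_shifted[k] = ω_4^(3k) · X[k]
Shifted x = [3, -3, 0, 1]

DFT(x[n-3]) = [1, 3+4i, 5, 3-4i]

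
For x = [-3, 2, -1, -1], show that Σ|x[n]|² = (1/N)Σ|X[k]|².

Time domain:
Σ|x[n]|² = |-3|² + |2|² + |-1|² + |-1|² = 15.0000

Frequency domain:
(1/4)Σ|X[k]|² = (1/4)(|-3|² + |-2-3i|² + |-5|² + |-2+3i|²) = (1/4)·60.0000 = 15.0000

Both sides agree, confirming Parseval's theorem.

Σ|x[n]|² = (1/N)Σ|X[k]|² = 15.0000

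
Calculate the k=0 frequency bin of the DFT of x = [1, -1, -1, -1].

X[0] = Σ(n=0 to 3) x[n] · ω_4^0 = Σ x[n]
= (1) + (-1) + (-1) + (-1)

X[0] = -2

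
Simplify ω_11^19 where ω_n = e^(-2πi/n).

Since ω_11^11 = 1, powers reduce modulo 11.
19 mod 11 = 8
So ω_11^19 = ω_11^8 = e^(-2πi·8/11)

ω_11^19 = ω_11^8 = -0.1423+0.9898i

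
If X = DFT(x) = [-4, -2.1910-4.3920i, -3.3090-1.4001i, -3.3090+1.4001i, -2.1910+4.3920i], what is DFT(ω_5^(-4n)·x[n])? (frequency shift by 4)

Modulation property: DFT(ω_5^(-4n)·x[n]) = X[(k-4) mod 5], so circularly shift X by 4 positions.

X[k-4] = [-2.1910-4.3920i, -3.3090-1.4001i, -3.3090+1.4001i, -2.1910+4.3920i, -4]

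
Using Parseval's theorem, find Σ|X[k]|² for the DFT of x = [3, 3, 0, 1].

Parseval: Σ|x[n]|² = (1/N)Σ|X[k]|², so Σ|X[k]|² = N·Σ|x[n]|² = 4·19.0000

Σ|X[k]|² = N·Σ|x[n]|² = 4·19.0000 = 76.0000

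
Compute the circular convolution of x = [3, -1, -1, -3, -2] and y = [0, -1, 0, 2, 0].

(x ⊛ y)[n] = Σ(m=0 to 4) x[m] · y[(n-m) mod 5]

Computing each output sample:
(x ⊛ y)[0] = 0
(x ⊛ y)[1] = -9
(x ⊛ y)[2] = -3
(x ⊛ y)[3] = 7
(x ⊛ y)[4] = 1

x ⊛ y = [0, -9, -3, 7, 1]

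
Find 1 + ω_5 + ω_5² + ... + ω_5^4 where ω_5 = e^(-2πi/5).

Sum of all nth roots of unity equals 0 for n > 1 (geometric series with r ≠ 1).

0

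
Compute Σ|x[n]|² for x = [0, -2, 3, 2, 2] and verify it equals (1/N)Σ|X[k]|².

Time domain:
Σ|x[n]|² = |0|² + |-2|² + |3|² + |2|² + |2|² = 21.0000

Frequency domain:
(1/5)Σ|X[k]|² = (1/5)(|5|² + |-4.0451+3.2164i|² + |1.5451+3.3022i|² + |1.5451-3.3022i|² + |-4.0451-3.2164i|²) = (1/5)·105.0000 = 21.0000

Both sides agree, confirming Parseval's theorem.

Σ|x[n]|² = (1/N)Σ|X[k]|² = 21.0000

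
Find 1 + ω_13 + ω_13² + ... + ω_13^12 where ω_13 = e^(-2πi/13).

Sum of all nth roots of unity equals 0 for n > 1 (geometric series with r ≠ 1).

0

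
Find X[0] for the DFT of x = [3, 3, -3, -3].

X[0] = Σ(n=0 to 3) x[n] · ω_4^0 = Σ x[n]
= (3) + (3) + (-3) + (-3)

X[0] = 0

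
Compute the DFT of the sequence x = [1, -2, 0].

X[k] = Σ(n=0 to 2) x[n] · ω_3^(nk)
where ω_3 = e^(-2πi/3)

Computing each X[k]:
X[0] = -1
X[1] = 2.0000+1.7321i
X[2] = 2.0000-1.7321i

X = [-1, 2.0000+1.7321i, 2.0000-1.7321i]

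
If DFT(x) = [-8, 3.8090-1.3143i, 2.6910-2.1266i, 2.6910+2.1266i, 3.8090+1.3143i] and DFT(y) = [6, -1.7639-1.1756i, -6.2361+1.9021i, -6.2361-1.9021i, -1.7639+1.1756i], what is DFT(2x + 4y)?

By linearity: DFT(2x + 4y) = 2·DFT(x) + 4·DFT(y)
= 2·[-8, 3.8090-1.3143i, 2.6910-2.1266i, 2.6910+2.1266i, 3.8090+1.3143i] + 4·[6, -1.7639-1.1756i, -6.2361+1.9021i, -6.2361-1.9021i, -1.7639+1.1756i]

Computing element-wise:
Z[0] = 2·(-8) + 4·(6) = 8
Z[1] = 2·(3.8090-1.3143i) + 4·(-1.7639-1.1756i) = 0.5624-7.3310i
Z[2] = 2·(2.6910-2.1266i) + 4·(-6.2361+1.9021i) = -19.5624+3.3552i
Z[3] = 2·(2.6910+2.1266i) + 4·(-6.2361-1.9021i) = -19.5624-3.3552i
Z[4] = 2·(3.8090+1.3143i) + 4·(-1.7639+1.1756i) = 0.5624+7.3310i

DFT(2x + 4y) = 2·X + 4·Y = [8, 0.5624-7.3310i, -19.5624+3.3552i, -19.5624-3.3552i, 0.5624+7.3310i]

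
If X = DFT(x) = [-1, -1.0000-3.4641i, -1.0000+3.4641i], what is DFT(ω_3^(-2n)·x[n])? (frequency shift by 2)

Modulation property: DFT(ω_3^(-2n)·x[n]) = X[(k-2) mod 3], so circularly shift X by 2 positions.

X[k-2] = [-1.0000-3.4641i, -1.0000+3.4641i, -1]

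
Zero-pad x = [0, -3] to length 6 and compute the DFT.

Original 2-point DFT: [-3, 3]
Zero-padded 6-point DFT provides frequency interpolation.

DFT_6([x, 0, ...]) = [-3, -1.5000+2.5981i, 1.5000+2.5981i, 3, 1.5000-2.5981i, -1.5000-2.5981i]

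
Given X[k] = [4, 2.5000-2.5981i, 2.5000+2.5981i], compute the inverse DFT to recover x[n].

x[n] = (1/3) Σ(k=0 to 2) X[k] · e^(2πikn/3)

Computing each x[n]:
x[0] = 3
x[1] = 2
x[2] = -1

x = [3, 2, -1]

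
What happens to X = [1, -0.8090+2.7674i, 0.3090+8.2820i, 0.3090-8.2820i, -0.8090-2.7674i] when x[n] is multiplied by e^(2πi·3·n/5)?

Modulation property: DFT(ω_5^(-3n)·x[n]) = X[(k-3) mod 5], so circularly shift X by 3 positions.

X[k-3] = [0.3090+8.2820i, 0.3090-8.2820i, -0.8090-2.7674i, 1, -0.8090+2.7674i]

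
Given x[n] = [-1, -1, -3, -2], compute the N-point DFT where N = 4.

X[k] = Σ(n=0 to 3) x[n] · ω_4^(nk)
where ω_4 = e^(-2πi/4)

Computing each X[k]:
X[0] = -7
X[1] = 2-1i
X[2] = -1
X[3] = 2+1i

X = [-7, 2-1i, -1, 2+1i]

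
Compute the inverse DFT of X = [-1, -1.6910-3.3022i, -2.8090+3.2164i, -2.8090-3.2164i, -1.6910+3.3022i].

x[n] = (1/5) Σ(k=0 to 4) X[k] · e^(2πikn/5)

Computing each x[n]:
x[0] = -2
x[1] = 1
x[2] = 2
x[3] = -2
x[4] = 0

x = [-2, 1, 2, -2, 0]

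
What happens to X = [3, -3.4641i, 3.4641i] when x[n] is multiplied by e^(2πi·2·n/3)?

Modulation property: DFT(ω_3^(-2n)·x[n]) = X[(k-2) mod 3], so circularly shift X by 2 positions.

X[k-2] = [-3.4641i, 3.4641i, 3]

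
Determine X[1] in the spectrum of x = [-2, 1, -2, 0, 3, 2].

X[1] = Σ(n=0 to 5) x[n] · ω_6^(1n) where ω_6 = e^(-2πi/6)
= (-2)·ω_6^0 + (1)·ω_6^1 + (-2)·ω_6^2 + (0)·ω_6^3 + (3)·ω_6^4 + (2)·ω_6^5

X[1] = -1.0000+5.1962i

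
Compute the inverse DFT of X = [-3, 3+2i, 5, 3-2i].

x[n] = (1/4) Σ(k=0 to 3) X[k] · e^(2πikn/4)

Computing each x[n]:
x[0] = 2
x[1] = -3
x[2] = -1
x[3] = -1

x = [2, -3, -1, -1]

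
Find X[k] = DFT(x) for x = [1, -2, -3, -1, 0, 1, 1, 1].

X[k] = Σ(n=0 to 7) x[n] · ω_8^(nk)
where ω_8 = e^(-2πi/8)

Computing each X[k]:
X[0] = -2
X[1] = 0.2929+7.5355i
X[2] = 3+1i
X[3] = 1.7071-0.4645i
X[4] = 0
X[5] = 1.7071+0.4645i
X[6] = 3-1i
X[7] = 0.2929-7.5355i

X = [-2, 0.2929+7.5355i, 3+1i, 1.7071-0.4645i, 0, 1.7071+0.4645i, 3-1i, 0.2929-7.5355i]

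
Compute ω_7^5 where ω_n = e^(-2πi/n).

ω_7^5 = e^(-2πi·5/7)
= cos(-2π·5/7) + i·sin(-2π·5/7)
= cos(-10π/7) + i·sin(-10π/7)

ω_7^5 = cos(-10π/7) + i·sin(-10π/7) = -0.2225+0.9749i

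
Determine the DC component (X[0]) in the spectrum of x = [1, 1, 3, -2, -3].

X[0] = Σ(n=0 to 4) x[n] · ω_5^0 = Σ x[n]
= (1) + (1) + (3) + (-2) + (-3)

X[0] = 0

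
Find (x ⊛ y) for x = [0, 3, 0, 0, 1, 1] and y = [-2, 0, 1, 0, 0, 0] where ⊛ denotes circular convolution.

(x ⊛ y)[n] = Σ(m=0 to 5) x[m] · y[(n-m) mod 6]

Computing each output sample:
(x ⊛ y)[0] = 1
(x ⊛ y)[1] = -5
(x ⊛ y)[2] = 0
(x ⊛ y)[3] = 3
(x ⊛ y)[4] = -2
(x ⊛ y)[5] = -2

x ⊛ y = [1, -5, 0, 3, -2, -2]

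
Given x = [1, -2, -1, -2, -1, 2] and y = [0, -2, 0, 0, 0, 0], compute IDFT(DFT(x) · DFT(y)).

(x ⊛ y)[n] = Σ(m=0 to 5) x[m] · y[(n-m) mod 6]

Computing each output sample:
(x ⊛ y)[0] = -4
(x ⊛ y)[1] = -2
(x ⊛ y)[2] = 4
(x ⊛ y)[3] = 2
(x ⊛ y)[4] = 4
(x ⊛ y)[5] = 2

x ⊛ y = [-4, -2, 4, 2, 4, 2]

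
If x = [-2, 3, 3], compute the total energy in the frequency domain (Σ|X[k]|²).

Parseval: Σ|x[n]|² = (1/N)Σ|X[k]|², so Σ|X[k]|² = N·Σ|x[n]|² = 3·22.0000

Σ|X[k]|² = N·Σ|x[n]|² = 3·22.0000 = 66.0000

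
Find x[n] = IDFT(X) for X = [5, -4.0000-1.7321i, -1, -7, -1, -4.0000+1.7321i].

x[n] = (1/6) Σ(k=0 to 5) X[k] · e^(2πikn/6)

Computing each x[n]:
x[0] = -2
x[1] = 2
x[2] = 1
x[3] = 3
x[4] = 0
x[5] = 1

x = [-2, 2, 1, 3, 0, 1]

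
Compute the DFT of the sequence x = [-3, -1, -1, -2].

X[k] = Σ(n=0 to 3) x[n] · ω_4^(nk)
where ω_4 = e^(-2πi/4)

Computing each X[k]:
X[0] = -7
X[1] = -2-1i
X[2] = -1
X[3] = -2+1i

X = [-7, -2-1i, -1, -2+1i]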